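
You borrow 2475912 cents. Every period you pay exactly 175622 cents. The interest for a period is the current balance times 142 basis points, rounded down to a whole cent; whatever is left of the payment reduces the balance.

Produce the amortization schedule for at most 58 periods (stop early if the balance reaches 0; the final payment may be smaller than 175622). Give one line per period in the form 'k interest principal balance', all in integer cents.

1. interest=⌊2475912·142/10000⌋=35157; principal=175622-35157=140465; balance=2475912-140465=2335447
2. interest=⌊2335447·142/10000⌋=33163; principal=175622-33163=142459; balance=2335447-142459=2192988
3. interest=⌊2192988·142/10000⌋=31140; principal=175622-31140=144482; balance=2192988-144482=2048506
4. interest=⌊2048506·142/10000⌋=29088; principal=175622-29088=146534; balance=2048506-146534=1901972
5. interest=⌊1901972·142/10000⌋=27008; principal=175622-27008=148614; balance=1901972-148614=1753358
6. interest=⌊1753358·142/10000⌋=24897; principal=175622-24897=150725; balance=1753358-150725=1602633
7. interest=⌊1602633·142/10000⌋=22757; principal=175622-22757=152865; balance=1602633-152865=1449768
8. interest=⌊1449768·142/10000⌋=20586; principal=175622-20586=155036; balance=1449768-155036=1294732
9. interest=⌊1294732·142/10000⌋=18385; principal=175622-18385=157237; balance=1294732-157237=1137495
10. interest=⌊1137495·142/10000⌋=16152; principal=175622-16152=159470; balance=1137495-159470=978025
11. interest=⌊978025·142/10000⌋=13887; principal=175622-13887=161735; balance=978025-161735=816290
12. interest=⌊816290·142/10000⌋=11591; principal=175622-11591=164031; balance=816290-164031=652259
13. interest=⌊652259·142/10000⌋=9262; principal=175622-9262=166360; balance=652259-166360=485899
14. interest=⌊485899·142/10000⌋=6899; principal=175622-6899=168723; balance=485899-168723=317176
15. interest=⌊317176·142/10000⌋=4503; principal=175622-4503=171119; balance=317176-171119=146057
16. interest=⌊146057·142/10000⌋=2074; principal=min(175622-2074,146057)=146057; balance=146057-146057=0

1 35157 140465 2335447
2 33163 142459 2192988
3 31140 144482 2048506
4 29088 146534 1901972
5 27008 148614 1753358
6 24897 150725 1602633
7 22757 152865 1449768
8 20586 155036 1294732
9 18385 157237 1137495
10 16152 159470 978025
11 13887 161735 816290
12 11591 164031 652259
13 9262 166360 485899
14 6899 168723 317176
15 4503 171119 146057
16 2074 146057 0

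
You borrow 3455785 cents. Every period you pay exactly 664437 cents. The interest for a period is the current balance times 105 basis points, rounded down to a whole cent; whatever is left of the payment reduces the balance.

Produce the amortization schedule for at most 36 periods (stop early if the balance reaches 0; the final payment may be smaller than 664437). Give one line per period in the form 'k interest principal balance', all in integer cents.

1 36285 628152 2827633
2 29690 634747 2192886
3 23025 641412 1551474
4 16290 648147 903327
5 9484 654953 248374
6 2607 248374 0

1. interest=⌊3455785·105/10000⌋=36285; principal=664437-36285=628152; balance=3455785-628152=2827633
2. interest=⌊2827633·105/10000⌋=29690; principal=664437-29690=634747; balance=2827633-634747=2192886
3. interest=⌊2192886·105/10000⌋=23025; principal=664437-23025=641412; balance=2192886-641412=1551474
4. interest=⌊1551474·105/10000⌋=16290; principal=664437-16290=648147; balance=1551474-648147=903327
5. interest=⌊903327·105/10000⌋=9484; principal=664437-9484=654953; balance=903327-654953=248374
6. interest=⌊248374·105/10000⌋=2607; principal=min(664437-2607,248374)=248374; balance=248374-248374=0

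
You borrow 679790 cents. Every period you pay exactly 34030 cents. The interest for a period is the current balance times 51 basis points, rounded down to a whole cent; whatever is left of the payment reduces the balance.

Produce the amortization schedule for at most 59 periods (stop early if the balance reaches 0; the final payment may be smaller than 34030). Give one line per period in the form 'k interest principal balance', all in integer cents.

1. interest=⌊679790·51/10000⌋=3466; principal=34030-3466=30564; balance=679790-30564=649226
2. interest=⌊649226·51/10000⌋=3311; principal=34030-3311=30719; balance=649226-30719=618507
3. interest=⌊618507·51/10000⌋=3154; principal=34030-3154=30876; balance=618507-30876=587631
4. interest=⌊587631·51/10000⌋=2996; principal=34030-2996=31034; balance=587631-31034=556597
5. interest=⌊556597·51/10000⌋=2838; principal=34030-2838=31192; balance=556597-31192=525405
6. interest=⌊525405·51/10000⌋=2679; principal=34030-2679=31351; balance=525405-31351=494054
7. interest=⌊494054·51/10000⌋=2519; principal=34030-2519=31511; balance=494054-31511=462543
8. interest=⌊462543·51/10000⌋=2358; principal=34030-2358=31672; balance=462543-31672=430871
9. interest=⌊430871·51/10000⌋=2197; principal=34030-2197=31833; balance=430871-31833=399038
10. interest=⌊399038·51/10000⌋=2035; principal=34030-2035=31995; balance=399038-31995=367043
11. interest=⌊367043·51/10000⌋=1871; principal=34030-1871=32159; balance=367043-32159=334884
12. interest=⌊334884·51/10000⌋=1707; principal=34030-1707=32323; balance=334884-32323=302561
13. interest=⌊302561·51/10000⌋=1543; principal=34030-1543=32487; balance=302561-32487=270074
14. interest=⌊270074·51/10000⌋=1377; principal=34030-1377=32653; balance=270074-32653=237421
15. interest=⌊237421·51/10000⌋=1210; principal=34030-1210=32820; balance=237421-32820=204601
16. interest=⌊204601·51/10000⌋=1043; principal=34030-1043=32987; balance=204601-32987=171614
17. interest=⌊171614·51/10000⌋=875; principal=34030-875=33155; balance=171614-33155=138459
18. interest=⌊138459·51/10000⌋=706; principal=34030-706=33324; balance=138459-33324=105135
19. interest=⌊105135·51/10000⌋=536; principal=34030-536=33494; balance=105135-33494=71641
20. interest=⌊71641·51/10000⌋=365; principal=34030-365=33665; balance=71641-33665=37976
21. interest=⌊37976·51/10000⌋=193; principal=34030-193=33837; balance=37976-33837=4139
22. interest=⌊4139·51/10000⌋=21; principal=min(34030-21,4139)=4139; balance=4139-4139=0

1 3466 30564 649226
2 3311 30719 618507
3 3154 30876 587631
4 2996 31034 556597
5 2838 31192 525405
6 2679 31351 494054
7 2519 31511 462543
8 2358 31672 430871
9 2197 31833 399038
10 2035 31995 367043
11 1871 32159 334884
12 1707 32323 302561
13 1543 32487 270074
14 1377 32653 237421
15 1210 32820 204601
16 1043 32987 171614
17 875 33155 138459
18 706 33324 105135
19 536 33494 71641
20 365 33665 37976
21 193 33837 4139
22 21 4139 0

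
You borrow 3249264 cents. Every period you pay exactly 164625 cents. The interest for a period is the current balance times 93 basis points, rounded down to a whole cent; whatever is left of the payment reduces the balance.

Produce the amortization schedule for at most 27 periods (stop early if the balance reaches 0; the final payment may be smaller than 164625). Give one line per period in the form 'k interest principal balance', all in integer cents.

1. interest=⌊3249264·93/10000⌋=30218; principal=164625-30218=134407; balance=3249264-134407=3114857
2. interest=⌊3114857·93/10000⌋=28968; principal=164625-28968=135657; balance=3114857-135657=2979200
3. interest=⌊2979200·93/10000⌋=27706; principal=164625-27706=136919; balance=2979200-136919=2842281
4. interest=⌊2842281·93/10000⌋=26433; principal=164625-26433=138192; balance=2842281-138192=2704089
5. interest=⌊2704089·93/10000⌋=25148; principal=164625-25148=139477; balance=2704089-139477=2564612
6. interest=⌊2564612·93/10000⌋=23850; principal=164625-23850=140775; balance=2564612-140775=2423837
7. interest=⌊2423837·93/10000⌋=22541; principal=164625-22541=142084; balance=2423837-142084=2281753
8. interest=⌊2281753·93/10000⌋=21220; principal=164625-21220=143405; balance=2281753-143405=2138348
9. interest=⌊2138348·93/10000⌋=19886; principal=164625-19886=144739; balance=2138348-144739=1993609
10. interest=⌊1993609·93/10000⌋=18540; principal=164625-18540=146085; balance=1993609-146085=1847524
11. interest=⌊1847524·93/10000⌋=17181; principal=164625-17181=147444; balance=1847524-147444=1700080
12. interest=⌊1700080·93/10000⌋=15810; principal=164625-15810=148815; balance=1700080-148815=1551265
13. interest=⌊1551265·93/10000⌋=14426; principal=164625-14426=150199; balance=1551265-150199=1401066
14. interest=⌊1401066·93/10000⌋=13029; principal=164625-13029=151596; balance=1401066-151596=1249470
15. interest=⌊1249470·93/10000⌋=11620; principal=164625-11620=153005; balance=1249470-153005=1096465
16. interest=⌊1096465·93/10000⌋=10197; principal=164625-10197=154428; balance=1096465-154428=942037
17. interest=⌊942037·93/10000⌋=8760; principal=164625-8760=155865; balance=942037-155865=786172
18. interest=⌊786172·93/10000⌋=7311; principal=164625-7311=157314; balance=786172-157314=628858
19. interest=⌊628858·93/10000⌋=5848; principal=164625-5848=158777; balance=628858-158777=470081
20. interest=⌊470081·93/10000⌋=4371; principal=164625-4371=160254; balance=470081-160254=309827
21. interest=⌊309827·93/10000⌋=2881; principal=164625-2881=161744; balance=309827-161744=148083
22. interest=⌊148083·93/10000⌋=1377; principal=min(164625-1377,148083)=148083; balance=148083-148083=0

1 30218 134407 3114857
2 28968 135657 2979200
3 27706 136919 2842281
4 26433 138192 2704089
5 25148 139477 2564612
6 23850 140775 2423837
7 22541 142084 2281753
8 21220 143405 2138348
9 19886 144739 1993609
10 18540 146085 1847524
11 17181 147444 1700080
12 15810 148815 1551265
13 14426 150199 1401066
14 13029 151596 1249470
15 11620 153005 1096465
16 10197 154428 942037
17 8760 155865 786172
18 7311 157314 628858
19 5848 158777 470081
20 4371 160254 309827
21 2881 161744 148083
22 1377 148083 0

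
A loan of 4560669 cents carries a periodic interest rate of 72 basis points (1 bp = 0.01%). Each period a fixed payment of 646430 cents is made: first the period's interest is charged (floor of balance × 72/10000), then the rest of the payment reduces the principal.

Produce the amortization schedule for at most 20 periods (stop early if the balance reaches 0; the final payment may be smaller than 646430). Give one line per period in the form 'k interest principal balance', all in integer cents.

1. interest=⌊4560669·72/10000⌋=32836; principal=646430-32836=613594; balance=4560669-613594=3947075
2. interest=⌊3947075·72/10000⌋=28418; principal=646430-28418=618012; balance=3947075-618012=3329063
3. interest=⌊3329063·72/10000⌋=23969; principal=646430-23969=622461; balance=3329063-622461=2706602
4. interest=⌊2706602·72/10000⌋=19487; principal=646430-19487=626943; balance=2706602-626943=2079659
5. interest=⌊2079659·72/10000⌋=14973; principal=646430-14973=631457; balance=2079659-631457=1448202
6. interest=⌊1448202·72/10000⌋=10427; principal=646430-10427=636003; balance=1448202-636003=812199
7. interest=⌊812199·72/10000⌋=5847; principal=646430-5847=640583; balance=812199-640583=171616
8. interest=⌊171616·72/10000⌋=1235; principal=min(646430-1235,171616)=171616; balance=171616-171616=0

1 32836 613594 3947075
2 28418 618012 3329063
3 23969 622461 2706602
4 19487 626943 2079659
5 14973 631457 1448202
6 10427 636003 812199
7 5847 640583 171616
8 1235 171616 0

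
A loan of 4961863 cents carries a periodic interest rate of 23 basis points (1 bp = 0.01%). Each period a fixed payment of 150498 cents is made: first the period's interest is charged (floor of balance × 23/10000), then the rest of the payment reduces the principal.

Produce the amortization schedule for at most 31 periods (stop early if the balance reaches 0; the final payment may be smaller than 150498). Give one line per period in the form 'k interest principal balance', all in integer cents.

1. interest=⌊4961863·23/10000⌋=11412; principal=150498-11412=139086; balance=4961863-139086=4822777
2. interest=⌊4822777·23/10000⌋=11092; principal=150498-11092=139406; balance=4822777-139406=4683371
3. interest=⌊4683371·23/10000⌋=10771; principal=150498-10771=139727; balance=4683371-139727=4543644
4. interest=⌊4543644·23/10000⌋=10450; principal=150498-10450=140048; balance=4543644-140048=4403596
5. interest=⌊4403596·23/10000⌋=10128; principal=150498-10128=140370; balance=4403596-140370=4263226
6. interest=⌊4263226·23/10000⌋=9805; principal=150498-9805=140693; balance=4263226-140693=4122533
7. interest=⌊4122533·23/10000⌋=9481; principal=150498-9481=141017; balance=4122533-141017=3981516
8. interest=⌊3981516·23/10000⌋=9157; principal=150498-9157=141341; balance=3981516-141341=3840175
9. interest=⌊3840175·23/10000⌋=8832; principal=150498-8832=141666; balance=3840175-141666=3698509
10. interest=⌊3698509·23/10000⌋=8506; principal=150498-8506=141992; balance=3698509-141992=3556517
11. interest=⌊3556517·23/10000⌋=8179; principal=150498-8179=142319; balance=3556517-142319=3414198
12. interest=⌊3414198·23/10000⌋=7852; principal=150498-7852=142646; balance=3414198-142646=3271552
13. interest=⌊3271552·23/10000⌋=7524; principal=150498-7524=142974; balance=3271552-142974=3128578
14. interest=⌊3128578·23/10000⌋=7195; principal=150498-7195=143303; balance=3128578-143303=2985275
15. interest=⌊2985275·23/10000⌋=6866; principal=150498-6866=143632; balance=2985275-143632=2841643
16. interest=⌊2841643·23/10000⌋=6535; principal=150498-6535=143963; balance=2841643-143963=2697680
17. interest=⌊2697680·23/10000⌋=6204; principal=150498-6204=144294; balance=2697680-144294=2553386
18. interest=⌊2553386·23/10000⌋=5872; principal=150498-5872=144626; balance=2553386-144626=2408760
19. interest=⌊2408760·23/10000⌋=5540; principal=150498-5540=144958; balance=2408760-144958=2263802
20. interest=⌊2263802·23/10000⌋=5206; principal=150498-5206=145292; balance=2263802-145292=2118510
21. interest=⌊2118510·23/10000⌋=4872; principal=150498-4872=145626; balance=2118510-145626=1972884
22. interest=⌊1972884·23/10000⌋=4537; principal=150498-4537=145961; balance=1972884-145961=1826923
23. interest=⌊1826923·23/10000⌋=4201; principal=150498-4201=146297; balance=1826923-146297=1680626
24. interest=⌊1680626·23/10000⌋=3865; principal=150498-3865=146633; balance=1680626-146633=1533993
25. interest=⌊1533993·23/10000⌋=3528; principal=150498-3528=146970; balance=1533993-146970=1387023
26. interest=⌊1387023·23/10000⌋=3190; principal=150498-3190=147308; balance=1387023-147308=1239715
27. interest=⌊1239715·23/10000⌋=2851; principal=150498-2851=147647; balance=1239715-147647=1092068
28. interest=⌊1092068·23/10000⌋=2511; principal=150498-2511=147987; balance=1092068-147987=944081
29. interest=⌊944081·23/10000⌋=2171; principal=150498-2171=148327; balance=944081-148327=795754
30. interest=⌊795754·23/10000⌋=1830; principal=150498-1830=148668; balance=795754-148668=647086
31. interest=⌊647086·23/10000⌋=1488; principal=150498-1488=149010; balance=647086-149010=498076

1 11412 139086 4822777
2 11092 139406 4683371
3 10771 139727 4543644
4 10450 140048 4403596
5 10128 140370 4263226
6 9805 140693 4122533
7 9481 141017 3981516
8 9157 141341 3840175
9 8832 141666 3698509
10 8506 141992 3556517
11 8179 142319 3414198
12 7852 142646 3271552
13 7524 142974 3128578
14 7195 143303 2985275
15 6866 143632 2841643
16 6535 143963 2697680
17 6204 144294 2553386
18 5872 144626 2408760
19 5540 144958 2263802
20 5206 145292 2118510
21 4872 145626 1972884
22 4537 145961 1826923
23 4201 146297 1680626
24 3865 146633 1533993
25 3528 146970 1387023
26 3190 147308 1239715
27 2851 147647 1092068
28 2511 147987 944081
29 2171 148327 795754
30 1830 148668 647086
31 1488 149010 498076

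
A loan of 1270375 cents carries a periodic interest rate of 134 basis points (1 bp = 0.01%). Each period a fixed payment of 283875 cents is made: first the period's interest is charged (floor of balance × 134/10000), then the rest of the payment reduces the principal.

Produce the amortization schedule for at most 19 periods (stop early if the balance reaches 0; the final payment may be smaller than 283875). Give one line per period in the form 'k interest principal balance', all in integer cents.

1. interest=⌊1270375·134/10000⌋=17023; principal=283875-17023=266852; balance=1270375-266852=1003523
2. interest=⌊1003523·134/10000⌋=13447; principal=283875-13447=270428; balance=1003523-270428=733095
3. interest=⌊733095·134/10000⌋=9823; principal=283875-9823=274052; balance=733095-274052=459043
4. interest=⌊459043·134/10000⌋=6151; principal=283875-6151=277724; balance=459043-277724=181319
5. interest=⌊181319·134/10000⌋=2429; principal=min(283875-2429,181319)=181319; balance=181319-181319=0

1 17023 266852 1003523
2 13447 270428 733095
3 9823 274052 459043
4 6151 277724 181319
5 2429 181319 0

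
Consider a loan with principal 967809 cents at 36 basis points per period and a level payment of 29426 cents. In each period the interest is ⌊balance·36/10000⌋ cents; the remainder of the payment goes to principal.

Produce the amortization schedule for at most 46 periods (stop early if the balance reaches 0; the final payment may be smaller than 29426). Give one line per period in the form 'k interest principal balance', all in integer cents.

1. interest=⌊967809·36/10000⌋=3484; principal=29426-3484=25942; balance=967809-25942=941867
2. interest=⌊941867·36/10000⌋=3390; principal=29426-3390=26036; balance=941867-26036=915831
3. interest=⌊915831·36/10000⌋=3296; principal=29426-3296=26130; balance=915831-26130=889701
4. interest=⌊889701·36/10000⌋=3202; principal=29426-3202=26224; balance=889701-26224=863477
5. interest=⌊863477·36/10000⌋=3108; principal=29426-3108=26318; balance=863477-26318=837159
6. interest=⌊837159·36/10000⌋=3013; principal=29426-3013=26413; balance=837159-26413=810746
7. interest=⌊810746·36/10000⌋=2918; principal=29426-2918=26508; balance=810746-26508=784238
8. interest=⌊784238·36/10000⌋=2823; principal=29426-2823=26603; balance=784238-26603=757635
9. interest=⌊757635·36/10000⌋=2727; principal=29426-2727=26699; balance=757635-26699=730936
10. interest=⌊730936·36/10000⌋=2631; principal=29426-2631=26795; balance=730936-26795=704141
11. interest=⌊704141·36/10000⌋=2534; principal=29426-2534=26892; balance=704141-26892=677249
12. interest=⌊677249·36/10000⌋=2438; principal=29426-2438=26988; balance=677249-26988=650261
13. interest=⌊650261·36/10000⌋=2340; principal=29426-2340=27086; balance=650261-27086=623175
14. interest=⌊623175·36/10000⌋=2243; principal=29426-2243=27183; balance=623175-27183=595992
15. interest=⌊595992·36/10000⌋=2145; principal=29426-2145=27281; balance=595992-27281=568711
16. interest=⌊568711·36/10000⌋=2047; principal=29426-2047=27379; balance=568711-27379=541332
17. interest=⌊541332·36/10000⌋=1948; principal=29426-1948=27478; balance=541332-27478=513854
18. interest=⌊513854·36/10000⌋=1849; principal=29426-1849=27577; balance=513854-27577=486277
19. interest=⌊486277·36/10000⌋=1750; principal=29426-1750=27676; balance=486277-27676=458601
20. interest=⌊458601·36/10000⌋=1650; principal=29426-1650=27776; balance=458601-27776=430825
21. interest=⌊430825·36/10000⌋=1550; principal=29426-1550=27876; balance=430825-27876=402949
22. interest=⌊402949·36/10000⌋=1450; principal=29426-1450=27976; balance=402949-27976=374973
23. interest=⌊374973·36/10000⌋=1349; principal=29426-1349=28077; balance=374973-28077=346896
24. interest=⌊346896·36/10000⌋=1248; principal=29426-1248=28178; balance=346896-28178=318718
25. interest=⌊318718·36/10000⌋=1147; principal=29426-1147=28279; balance=318718-28279=290439
26. interest=⌊290439·36/10000⌋=1045; principal=29426-1045=28381; balance=290439-28381=262058
27. interest=⌊262058·36/10000⌋=943; principal=29426-943=28483; balance=262058-28483=233575
28. interest=⌊233575·36/10000⌋=840; principal=29426-840=28586; balance=233575-28586=204989
29. interest=⌊204989·36/10000⌋=737; principal=29426-737=28689; balance=204989-28689=176300
30. interest=⌊176300·36/10000⌋=634; principal=29426-634=28792; balance=176300-28792=147508
31. interest=⌊147508·36/10000⌋=531; principal=29426-531=28895; balance=147508-28895=118613
32. interest=⌊118613·36/10000⌋=427; principal=29426-427=28999; balance=118613-28999=89614
33. interest=⌊89614·36/10000⌋=322; principal=29426-322=29104; balance=89614-29104=60510
34. interest=⌊60510·36/10000⌋=217; principal=29426-217=29209; balance=60510-29209=31301
35. interest=⌊31301·36/10000⌋=112; principal=29426-112=29314; balance=31301-29314=1987
36. interest=⌊1987·36/10000⌋=7; principal=min(29426-7,1987)=1987; balance=1987-1987=0

1 3484 25942 941867
2 3390 26036 915831
3 3296 26130 889701
4 3202 26224 863477
5 3108 26318 837159
6 3013 26413 810746
7 2918 26508 784238
8 2823 26603 757635
9 2727 26699 730936
10 2631 26795 704141
11 2534 26892 677249
12 2438 26988 650261
13 2340 27086 623175
14 2243 27183 595992
15 2145 27281 568711
16 2047 27379 541332
17 1948 27478 513854
18 1849 27577 486277
19 1750 27676 458601
20 1650 27776 430825
21 1550 27876 402949
22 1450 27976 374973
23 1349 28077 346896
24 1248 28178 318718
25 1147 28279 290439
26 1045 28381 262058
27 943 28483 233575
28 840 28586 204989
29 737 28689 176300
30 634 28792 147508
31 531 28895 118613
32 427 28999 89614
33 322 29104 60510
34 217 29209 31301
35 112 29314 1987
36 7 1987 0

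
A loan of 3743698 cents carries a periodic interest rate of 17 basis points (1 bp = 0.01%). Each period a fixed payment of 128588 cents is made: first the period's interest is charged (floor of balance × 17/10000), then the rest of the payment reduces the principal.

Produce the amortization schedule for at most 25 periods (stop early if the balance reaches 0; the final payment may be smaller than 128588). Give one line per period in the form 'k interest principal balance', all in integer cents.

1. interest=⌊3743698·17/10000⌋=6364; principal=128588-6364=122224; balance=3743698-122224=3621474
2. interest=⌊3621474·17/10000⌋=6156; principal=128588-6156=122432; balance=3621474-122432=3499042
3. interest=⌊3499042·17/10000⌋=5948; principal=128588-5948=122640; balance=3499042-122640=3376402
4. interest=⌊3376402·17/10000⌋=5739; principal=128588-5739=122849; balance=3376402-122849=3253553
5. interest=⌊3253553·17/10000⌋=5531; principal=128588-5531=123057; balance=3253553-123057=3130496
6. interest=⌊3130496·17/10000⌋=5321; principal=128588-5321=123267; balance=3130496-123267=3007229
7. interest=⌊3007229·17/10000⌋=5112; principal=128588-5112=123476; balance=3007229-123476=2883753
8. interest=⌊2883753·17/10000⌋=4902; principal=128588-4902=123686; balance=2883753-123686=2760067
9. interest=⌊2760067·17/10000⌋=4692; principal=128588-4692=123896; balance=2760067-123896=2636171
10. interest=⌊2636171·17/10000⌋=4481; principal=128588-4481=124107; balance=2636171-124107=2512064
11. interest=⌊2512064·17/10000⌋=4270; principal=128588-4270=124318; balance=2512064-124318=2387746
12. interest=⌊2387746·17/10000⌋=4059; principal=128588-4059=124529; balance=2387746-124529=2263217
13. interest=⌊2263217·17/10000⌋=3847; principal=128588-3847=124741; balance=2263217-124741=2138476
14. interest=⌊2138476·17/10000⌋=3635; principal=128588-3635=124953; balance=2138476-124953=2013523
15. interest=⌊2013523·17/10000⌋=3422; principal=128588-3422=125166; balance=2013523-125166=1888357
16. interest=⌊1888357·17/10000⌋=3210; principal=128588-3210=125378; balance=1888357-125378=1762979
17. interest=⌊1762979·17/10000⌋=2997; principal=128588-2997=125591; balance=1762979-125591=1637388
18. interest=⌊1637388·17/10000⌋=2783; principal=128588-2783=125805; balance=1637388-125805=1511583
19. interest=⌊1511583·17/10000⌋=2569; principal=128588-2569=126019; balance=1511583-126019=1385564
20. interest=⌊1385564·17/10000⌋=2355; principal=128588-2355=126233; balance=1385564-126233=1259331
21. interest=⌊1259331·17/10000⌋=2140; principal=128588-2140=126448; balance=1259331-126448=1132883
22. interest=⌊1132883·17/10000⌋=1925; principal=128588-1925=126663; balance=1132883-126663=1006220
23. interest=⌊1006220·17/10000⌋=1710; principal=128588-1710=126878; balance=1006220-126878=879342
24. interest=⌊879342·17/10000⌋=1494; principal=128588-1494=127094; balance=879342-127094=752248
25. interest=⌊752248·17/10000⌋=1278; principal=128588-1278=127310; balance=752248-127310=624938

1 6364 122224 3621474
2 6156 122432 3499042
3 5948 122640 3376402
4 5739 122849 3253553
5 5531 123057 3130496
6 5321 123267 3007229
7 5112 123476 2883753
8 4902 123686 2760067
9 4692 123896 2636171
10 4481 124107 2512064
11 4270 124318 2387746
12 4059 124529 2263217
13 3847 124741 2138476
14 3635 124953 2013523
15 3422 125166 1888357
16 3210 125378 1762979
17 2997 125591 1637388
18 2783 125805 1511583
19 2569 126019 1385564
20 2355 126233 1259331
21 2140 126448 1132883
22 1925 126663 1006220
23 1710 126878 879342
24 1494 127094 752248
25 1278 127310 624938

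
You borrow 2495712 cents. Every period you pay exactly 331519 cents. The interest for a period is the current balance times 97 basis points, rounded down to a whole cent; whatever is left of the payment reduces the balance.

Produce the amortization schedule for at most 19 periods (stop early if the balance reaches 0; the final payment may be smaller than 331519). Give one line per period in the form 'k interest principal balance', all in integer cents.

1 24208 307311 2188401
2 21227 310292 1878109
3 18217 313302 1564807
4 15178 316341 1248466
5 12110 319409 929057
6 9011 322508 606549
7 5883 325636 280913
8 2724 280913 0

1. interest=⌊2495712·97/10000⌋=24208; principal=331519-24208=307311; balance=2495712-307311=2188401
2. interest=⌊2188401·97/10000⌋=21227; principal=331519-21227=310292; balance=2188401-310292=1878109
3. interest=⌊1878109·97/10000⌋=18217; principal=331519-18217=313302; balance=1878109-313302=1564807
4. interest=⌊1564807·97/10000⌋=15178; principal=331519-15178=316341; balance=1564807-316341=1248466
5. interest=⌊1248466·97/10000⌋=12110; principal=331519-12110=319409; balance=1248466-319409=929057
6. interest=⌊929057·97/10000⌋=9011; principal=331519-9011=322508; balance=929057-322508=606549
7. interest=⌊606549·97/10000⌋=5883; principal=331519-5883=325636; balance=606549-325636=280913
8. interest=⌊280913·97/10000⌋=2724; principal=min(331519-2724,280913)=280913; balance=280913-280913=0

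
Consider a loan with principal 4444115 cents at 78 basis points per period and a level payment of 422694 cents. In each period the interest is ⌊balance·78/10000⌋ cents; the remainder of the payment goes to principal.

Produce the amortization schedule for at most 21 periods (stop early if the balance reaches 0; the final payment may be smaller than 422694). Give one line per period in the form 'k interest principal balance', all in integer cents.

1. interest=⌊4444115·78/10000⌋=34664; principal=422694-34664=388030; balance=4444115-388030=4056085
2. interest=⌊4056085·78/10000⌋=31637; principal=422694-31637=391057; balance=4056085-391057=3665028
3. interest=⌊3665028·78/10000⌋=28587; principal=422694-28587=394107; balance=3665028-394107=3270921
4. interest=⌊3270921·78/10000⌋=25513; principal=422694-25513=397181; balance=3270921-397181=2873740
5. interest=⌊2873740·78/10000⌋=22415; principal=422694-22415=400279; balance=2873740-400279=2473461
6. interest=⌊2473461·78/10000⌋=19292; principal=422694-19292=403402; balance=2473461-403402=2070059
7. interest=⌊2070059·78/10000⌋=16146; principal=422694-16146=406548; balance=2070059-406548=1663511
8. interest=⌊1663511·78/10000⌋=12975; principal=422694-12975=409719; balance=1663511-409719=1253792
9. interest=⌊1253792·78/10000⌋=9779; principal=422694-9779=412915; balance=1253792-412915=840877
10. interest=⌊840877·78/10000⌋=6558; principal=422694-6558=416136; balance=840877-416136=424741
11. interest=⌊424741·78/10000⌋=3312; principal=422694-3312=419382; balance=424741-419382=5359
12. interest=⌊5359·78/10000⌋=41; principal=min(422694-41,5359)=5359; balance=5359-5359=0

1 34664 388030 4056085
2 31637 391057 3665028
3 28587 394107 3270921
4 25513 397181 2873740
5 22415 400279 2473461
6 19292 403402 2070059
7 16146 406548 1663511
8 12975 409719 1253792
9 9779 412915 840877
10 6558 416136 424741
11 3312 419382 5359
12 41 5359 0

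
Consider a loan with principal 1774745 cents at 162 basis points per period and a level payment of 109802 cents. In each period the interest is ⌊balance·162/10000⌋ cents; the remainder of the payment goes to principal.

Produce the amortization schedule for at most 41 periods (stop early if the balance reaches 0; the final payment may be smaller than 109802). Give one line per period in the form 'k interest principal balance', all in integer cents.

1 28750 81052 1693693
2 27437 82365 1611328
3 26103 83699 1527629
4 24747 85055 1442574
5 23369 86433 1356141
6 21969 87833 1268308
7 20546 89256 1179052
8 19100 90702 1088350
9 17631 92171 996179
10 16138 93664 902515
11 14620 95182 807333
12 13078 96724 710609
13 11511 98291 612318
14 9919 99883 512435
15 8301 101501 410934
16 6657 103145 307789
17 4986 104816 202973
18 3288 106514 96459
19 1562 96459 0

1. interest=⌊1774745·162/10000⌋=28750; principal=109802-28750=81052; balance=1774745-81052=1693693
2. interest=⌊1693693·162/10000⌋=27437; principal=109802-27437=82365; balance=1693693-82365=1611328
3. interest=⌊1611328·162/10000⌋=26103; principal=109802-26103=83699; balance=1611328-83699=1527629
4. interest=⌊1527629·162/10000⌋=24747; principal=109802-24747=85055; balance=1527629-85055=1442574
5. interest=⌊1442574·162/10000⌋=23369; principal=109802-23369=86433; balance=1442574-86433=1356141
6. interest=⌊1356141·162/10000⌋=21969; principal=109802-21969=87833; balance=1356141-87833=1268308
7. interest=⌊1268308·162/10000⌋=20546; principal=109802-20546=89256; balance=1268308-89256=1179052
8. interest=⌊1179052·162/10000⌋=19100; principal=109802-19100=90702; balance=1179052-90702=1088350
9. interest=⌊1088350·162/10000⌋=17631; principal=109802-17631=92171; balance=1088350-92171=996179
10. interest=⌊996179·162/10000⌋=16138; principal=109802-16138=93664; balance=996179-93664=902515
11. interest=⌊902515·162/10000⌋=14620; principal=109802-14620=95182; balance=902515-95182=807333
12. interest=⌊807333·162/10000⌋=13078; principal=109802-13078=96724; balance=807333-96724=710609
13. interest=⌊710609·162/10000⌋=11511; principal=109802-11511=98291; balance=710609-98291=612318
14. interest=⌊612318·162/10000⌋=9919; principal=109802-9919=99883; balance=612318-99883=512435
15. interest=⌊512435·162/10000⌋=8301; principal=109802-8301=101501; balance=512435-101501=410934
16. interest=⌊410934·162/10000⌋=6657; principal=109802-6657=103145; balance=410934-103145=307789
17. interest=⌊307789·162/10000⌋=4986; principal=109802-4986=104816; balance=307789-104816=202973
18. interest=⌊202973·162/10000⌋=3288; principal=109802-3288=106514; balance=202973-106514=96459
19. interest=⌊96459·162/10000⌋=1562; principal=min(109802-1562,96459)=96459; balance=96459-96459=0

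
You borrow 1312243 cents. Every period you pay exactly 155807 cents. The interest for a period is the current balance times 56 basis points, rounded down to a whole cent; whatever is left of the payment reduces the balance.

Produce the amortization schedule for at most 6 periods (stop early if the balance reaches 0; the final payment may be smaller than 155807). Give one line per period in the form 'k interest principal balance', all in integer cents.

1 7348 148459 1163784
2 6517 149290 1014494
3 5681 150126 864368
4 4840 150967 713401
5 3995 151812 561589
6 3144 152663 408926

1. interest=⌊1312243·56/10000⌋=7348; principal=155807-7348=148459; balance=1312243-148459=1163784
2. interest=⌊1163784·56/10000⌋=6517; principal=155807-6517=149290; balance=1163784-149290=1014494
3. interest=⌊1014494·56/10000⌋=5681; principal=155807-5681=150126; balance=1014494-150126=864368
4. interest=⌊864368·56/10000⌋=4840; principal=155807-4840=150967; balance=864368-150967=713401
5. interest=⌊713401·56/10000⌋=3995; principal=155807-3995=151812; balance=713401-151812=561589
6. interest=⌊561589·56/10000⌋=3144; principal=155807-3144=152663; balance=561589-152663=408926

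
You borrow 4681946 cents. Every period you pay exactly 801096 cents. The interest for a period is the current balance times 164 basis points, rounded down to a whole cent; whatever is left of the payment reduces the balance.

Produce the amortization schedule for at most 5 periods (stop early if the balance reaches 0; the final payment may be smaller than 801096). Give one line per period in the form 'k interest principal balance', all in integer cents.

1 76783 724313 3957633
2 64905 736191 3221442
3 52831 748265 2473177
4 40560 760536 1712641
5 28087 773009 939632

1. interest=⌊4681946·164/10000⌋=76783; principal=801096-76783=724313; balance=4681946-724313=3957633
2. interest=⌊3957633·164/10000⌋=64905; principal=801096-64905=736191; balance=3957633-736191=3221442
3. interest=⌊3221442·164/10000⌋=52831; principal=801096-52831=748265; balance=3221442-748265=2473177
4. interest=⌊2473177·164/10000⌋=40560; principal=801096-40560=760536; balance=2473177-760536=1712641
5. interest=⌊1712641·164/10000⌋=28087; principal=801096-28087=773009; balance=1712641-773009=939632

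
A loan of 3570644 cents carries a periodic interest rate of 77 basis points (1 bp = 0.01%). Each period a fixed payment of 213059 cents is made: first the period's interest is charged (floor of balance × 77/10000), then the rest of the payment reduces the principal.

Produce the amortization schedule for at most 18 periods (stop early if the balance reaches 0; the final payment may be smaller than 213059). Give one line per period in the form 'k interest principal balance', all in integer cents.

1 27493 185566 3385078
2 26065 186994 3198084
3 24625 188434 3009650
4 23174 189885 2819765
5 21712 191347 2628418
6 20238 192821 2435597
7 18754 194305 2241292
8 17257 195802 2045490
9 15750 197309 1848181
10 14230 198829 1649352
11 12700 200359 1448993
12 11157 201902 1247091
13 9602 203457 1043634
14 8035 205024 838610
15 6457 206602 632008
16 4866 208193 423815
17 3263 209796 214019
18 1647 211412 2607

1. interest=⌊3570644·77/10000⌋=27493; principal=213059-27493=185566; balance=3570644-185566=3385078
2. interest=⌊3385078·77/10000⌋=26065; principal=213059-26065=186994; balance=3385078-186994=3198084
3. interest=⌊3198084·77/10000⌋=24625; principal=213059-24625=188434; balance=3198084-188434=3009650
4. interest=⌊3009650·77/10000⌋=23174; principal=213059-23174=189885; balance=3009650-189885=2819765
5. interest=⌊2819765·77/10000⌋=21712; principal=213059-21712=191347; balance=2819765-191347=2628418
6. interest=⌊2628418·77/10000⌋=20238; principal=213059-20238=192821; balance=2628418-192821=2435597
7. interest=⌊2435597·77/10000⌋=18754; principal=213059-18754=194305; balance=2435597-194305=2241292
8. interest=⌊2241292·77/10000⌋=17257; principal=213059-17257=195802; balance=2241292-195802=2045490
9. interest=⌊2045490·77/10000⌋=15750; principal=213059-15750=197309; balance=2045490-197309=1848181
10. interest=⌊1848181·77/10000⌋=14230; principal=213059-14230=198829; balance=1848181-198829=1649352
11. interest=⌊1649352·77/10000⌋=12700; principal=213059-12700=200359; balance=1649352-200359=1448993
12. interest=⌊1448993·77/10000⌋=11157; principal=213059-11157=201902; balance=1448993-201902=1247091
13. interest=⌊1247091·77/10000⌋=9602; principal=213059-9602=203457; balance=1247091-203457=1043634
14. interest=⌊1043634·77/10000⌋=8035; principal=213059-8035=205024; balance=1043634-205024=838610
15. interest=⌊838610·77/10000⌋=6457; principal=213059-6457=206602; balance=838610-206602=632008
16. interest=⌊632008·77/10000⌋=4866; principal=213059-4866=208193; balance=632008-208193=423815
17. interest=⌊423815·77/10000⌋=3263; principal=213059-3263=209796; balance=423815-209796=214019
18. interest=⌊214019·77/10000⌋=1647; principal=213059-1647=211412; balance=214019-211412=2607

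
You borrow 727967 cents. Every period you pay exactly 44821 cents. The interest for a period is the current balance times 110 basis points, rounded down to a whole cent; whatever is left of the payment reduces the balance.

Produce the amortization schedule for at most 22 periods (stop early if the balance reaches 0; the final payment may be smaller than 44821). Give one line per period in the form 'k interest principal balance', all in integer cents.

1 8007 36814 691153
2 7602 37219 653934
3 7193 37628 616306
4 6779 38042 578264
5 6360 38461 539803
6 5937 38884 500919
7 5510 39311 461608
8 5077 39744 421864
9 4640 40181 381683
10 4198 40623 341060
11 3751 41070 299990
12 3299 41522 258468
13 2843 41978 216490
14 2381 42440 174050
15 1914 42907 131143
16 1442 43379 87764
17 965 43856 43908
18 482 43908 0

1. interest=⌊727967·110/10000⌋=8007; principal=44821-8007=36814; balance=727967-36814=691153
2. interest=⌊691153·110/10000⌋=7602; principal=44821-7602=37219; balance=691153-37219=653934
3. interest=⌊653934·110/10000⌋=7193; principal=44821-7193=37628; balance=653934-37628=616306
4. interest=⌊616306·110/10000⌋=6779; principal=44821-6779=38042; balance=616306-38042=578264
5. interest=⌊578264·110/10000⌋=6360; principal=44821-6360=38461; balance=578264-38461=539803
6. interest=⌊539803·110/10000⌋=5937; principal=44821-5937=38884; balance=539803-38884=500919
7. interest=⌊500919·110/10000⌋=5510; principal=44821-5510=39311; balance=500919-39311=461608
8. interest=⌊461608·110/10000⌋=5077; principal=44821-5077=39744; balance=461608-39744=421864
9. interest=⌊421864·110/10000⌋=4640; principal=44821-4640=40181; balance=421864-40181=381683
10. interest=⌊381683·110/10000⌋=4198; principal=44821-4198=40623; balance=381683-40623=341060
11. interest=⌊341060·110/10000⌋=3751; principal=44821-3751=41070; balance=341060-41070=299990
12. interest=⌊299990·110/10000⌋=3299; principal=44821-3299=41522; balance=299990-41522=258468
13. interest=⌊258468·110/10000⌋=2843; principal=44821-2843=41978; balance=258468-41978=216490
14. interest=⌊216490·110/10000⌋=2381; principal=44821-2381=42440; balance=216490-42440=174050
15. interest=⌊174050·110/10000⌋=1914; principal=44821-1914=42907; balance=174050-42907=131143
16. interest=⌊131143·110/10000⌋=1442; principal=44821-1442=43379; balance=131143-43379=87764
17. interest=⌊87764·110/10000⌋=965; principal=44821-965=43856; balance=87764-43856=43908
18. interest=⌊43908·110/10000⌋=482; principal=min(44821-482,43908)=43908; balance=43908-43908=0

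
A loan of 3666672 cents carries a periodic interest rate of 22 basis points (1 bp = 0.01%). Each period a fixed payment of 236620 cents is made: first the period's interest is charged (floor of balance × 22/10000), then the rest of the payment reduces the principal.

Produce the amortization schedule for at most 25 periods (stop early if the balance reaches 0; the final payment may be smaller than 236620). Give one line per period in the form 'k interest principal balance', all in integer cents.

1 8066 228554 3438118
2 7563 229057 3209061
3 7059 229561 2979500
4 6554 230066 2749434
5 6048 230572 2518862
6 5541 231079 2287783
7 5033 231587 2056196
8 4523 232097 1824099
9 4013 232607 1591492
10 3501 233119 1358373
11 2988 233632 1124741
12 2474 234146 890595
13 1959 234661 655934
14 1443 235177 420757
15 925 235695 185062
16 407 185062 0

1. interest=⌊3666672·22/10000⌋=8066; principal=236620-8066=228554; balance=3666672-228554=3438118
2. interest=⌊3438118·22/10000⌋=7563; principal=236620-7563=229057; balance=3438118-229057=3209061
3. interest=⌊3209061·22/10000⌋=7059; principal=236620-7059=229561; balance=3209061-229561=2979500
4. interest=⌊2979500·22/10000⌋=6554; principal=236620-6554=230066; balance=2979500-230066=2749434
5. interest=⌊2749434·22/10000⌋=6048; principal=236620-6048=230572; balance=2749434-230572=2518862
6. interest=⌊2518862·22/10000⌋=5541; principal=236620-5541=231079; balance=2518862-231079=2287783
7. interest=⌊2287783·22/10000⌋=5033; principal=236620-5033=231587; balance=2287783-231587=2056196
8. interest=⌊2056196·22/10000⌋=4523; principal=236620-4523=232097; balance=2056196-232097=1824099
9. interest=⌊1824099·22/10000⌋=4013; principal=236620-4013=232607; balance=1824099-232607=1591492
10. interest=⌊1591492·22/10000⌋=3501; principal=236620-3501=233119; balance=1591492-233119=1358373
11. interest=⌊1358373·22/10000⌋=2988; principal=236620-2988=233632; balance=1358373-233632=1124741
12. interest=⌊1124741·22/10000⌋=2474; principal=236620-2474=234146; balance=1124741-234146=890595
13. interest=⌊890595·22/10000⌋=1959; principal=236620-1959=234661; balance=890595-234661=655934
14. interest=⌊655934·22/10000⌋=1443; principal=236620-1443=235177; balance=655934-235177=420757
15. interest=⌊420757·22/10000⌋=925; principal=236620-925=235695; balance=420757-235695=185062
16. interest=⌊185062·22/10000⌋=407; principal=min(236620-407,185062)=185062; balance=185062-185062=0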